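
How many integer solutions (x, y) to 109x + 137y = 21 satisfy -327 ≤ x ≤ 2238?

19

gcd(137, 109) = 1.
By Bézout, 109*(44) + 137*(-35) = 1.
Particular solution: (102, -81).
General solution: x = 102 + 137t, y = -81 - 109t for integer t.
-327 ≤ 102 + 137t ≤ 2238 gives t ∈ [-3, 15], which is 19 values.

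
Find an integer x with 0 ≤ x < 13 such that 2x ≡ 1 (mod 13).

7

gcd(13, 2) = 1.
By Bézout, 2*(-6) + 13*(1) = 1.
So 2*-6 ≡ 1 (mod 13), and -6 mod 13 = 7.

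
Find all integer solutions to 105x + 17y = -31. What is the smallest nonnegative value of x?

gcd(105, 17) = 1.
1 divides -31, so solutions exist.
By Bézout, 105·(6) + 17·(-37) = 1.
Scale by -31/1 = -31: (x₀, y₀) = (-186, 1147).
General solution: x = -186 + 17t, y = 1147 - 105t for integer t.
x ≥ 0: smallest is -186 mod 17 = 1 (at t = 11), with y = -8.

1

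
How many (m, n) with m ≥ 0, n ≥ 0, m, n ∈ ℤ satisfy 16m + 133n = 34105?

gcd(133, 16):
  133 = 8·16 + 5
  16 = 3·5 + 1
  5 = 5·1
so gcd(133, 16) = 1.
Back-substitute for Bézout coefficients:
  1 = 16 - 3·5
  ... = 16·(25) + 133·(-3)
Scale by 34105: one solution is (852625, -102315). Reduce m mod 133: (95, 245).
General: m = 95 + 133t, n = 245 - 16t.
m ≥ 0 ⇒ t ≥ 0; n ≥ 0 ⇒ t ≤ 15. So t ∈ [0, 15]: 16 solutions.

16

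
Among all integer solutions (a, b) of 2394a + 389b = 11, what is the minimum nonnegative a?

gcd(2394, 389):
  2394 = 6·389 + 60
  389 = 6·60 + 29
  60 = 2·29 + 2
  29 = 14·2 + 1
  2 = 2·1
so gcd(2394, 389) = 1.
1 divides 11, so solutions exist.
Back-substitute for Bézout coefficients:
  1 = 29 - 14·2
  ... = 2394·(-188) + 389·(1157)
Scale by 11/1 = 11: (a₀, b₀) = (-2068, 12727).
General solution: a = -2068 + 389t, b = 12727 - 2394t for integer t.
a ≥ 0: smallest is -2068 mod 389 = 266 (at t = 6), with b = -1637.

266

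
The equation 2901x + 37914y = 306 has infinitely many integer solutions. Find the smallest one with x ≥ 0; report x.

gcd(37914, 2901):
  37914 = 13·2901 + 201
  2901 = 14·201 + 87
  201 = 2·87 + 27
  87 = 3·27 + 6
  27 = 4·6 + 3
  6 = 2·3
so gcd(37914, 2901) = 3.
3 divides 306, so solutions exist.
Back-substitute for Bézout coefficients:
  3 = 27 - 4·6
  ... = 2901·(-5659) + 37914·(433)
Scale by 306/3 = 102: (x₀, y₀) = (-577218, 44166).
General solution: x = -577218 + 12638t, y = 44166 - 967t for integer t.
x ≥ 0: smallest is -577218 mod 12638 = 4130 (at t = 46), with y = -316.

4130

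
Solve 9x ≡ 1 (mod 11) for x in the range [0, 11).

gcd(11, 9):
  11 = 1×9 + 2
  9 = 4×2 + 1
  2 = 2×1
so gcd(11, 9) = 1.
Back-substitute for Bézout coefficients:
  1 = 9 - 4×2
  ... = 9×(5) + 11×(-4)
So 9×5 ≡ 1 (mod 11), and 5 mod 11 = 5.

5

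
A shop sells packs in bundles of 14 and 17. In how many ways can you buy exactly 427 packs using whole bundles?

2

Need nonnegative integers with 14j + 17k = 427.
gcd(14, 17) = 1, and 14·(-6) + 17·(5) = 1.
So (j₀, k₀) = (-2562, 2135); general j = -2562 + 17t, k = 2135 - 14t.
j ≥ 0 ⇒ t ≥ 151; k ≥ 0 ⇒ t ≤ 152. That's 2 values of t.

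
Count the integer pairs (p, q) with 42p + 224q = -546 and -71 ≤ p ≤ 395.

29

gcd(224, 42):
  224 = 5×42 + 14
  42 = 3×14
so gcd(224, 42) = 14.
Back-substitute for Bézout coefficients:
  14 = 224 - 5×42
  ... = 42×(-5) + 224×(1)
Scale by -39: particular solution (195, -39); reduce p mod 16: (3, -3).
General solution: p = 3 + 16t, q = -3 - 3t for integer t.
-71 ≤ 3 + 16t ≤ 395 gives t ∈ [-4, 24], which is 29 values.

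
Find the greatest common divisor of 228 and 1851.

3

gcd(1851, 228):
  1851 = 8*228 + 27
  228 = 8*27 + 12
  27 = 2*12 + 3
  12 = 4*3
so gcd(1851, 228) = 3.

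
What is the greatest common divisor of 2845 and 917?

1

gcd(2845, 917) = 1  (2845 = 3×917 + 94, 917 = 9×94 + 71, 94 = 1×71 + 23, 71 = 3×23 + 2, 23 = 11×2 + 1, 2 = 2×1).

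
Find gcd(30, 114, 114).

6

gcd(114, 30):
  114 = 3·30 + 24
  30 = 1·24 + 6
  24 = 4·6
so gcd(114, 30) = 6.
gcd(6, 114) = 6.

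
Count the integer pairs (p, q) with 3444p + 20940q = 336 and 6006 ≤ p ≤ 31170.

15

gcd(20940, 3444):
  20940 = 6·3444 + 276
  3444 = 12·276 + 132
  276 = 2·132 + 12
  132 = 11·12
so gcd(20940, 3444) = 12.
Back-substitute for Bézout coefficients:
  12 = 276 - 2·132
  ... = 3444·(-152) + 20940·(25)
Scale by 28: particular solution (-4256, 700); reduce p mod 1745: (979, -161).
General solution: p = 979 + 1745t, q = -161 - 287t for integer t.
6006 ≤ 979 + 1745t ≤ 31170 gives t ∈ [3, 17], which is 15 values.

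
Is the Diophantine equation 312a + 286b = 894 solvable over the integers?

gcd(312, 286) = 26  (312 = 1·286 + 26, 286 = 11·26).
26 does not divide 894 (remainder 10), so no integer solutions.

no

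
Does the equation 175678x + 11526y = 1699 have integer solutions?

gcd(175678, 11526) = 34  (175678 = 15×11526 + 2788, 11526 = 4×2788 + 374, 2788 = 7×374 + 170, 374 = 2×170 + 34, 170 = 5×34).
34 does not divide 1699 (remainder 33), so no integer solutions.

no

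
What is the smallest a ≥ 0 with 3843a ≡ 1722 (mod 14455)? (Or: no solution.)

1174

gcd(14455, 3843) = 7.
7 divides 1722, so solutions exist.
By Bézout, 3843×(-331) + 14455×(88) = 7.
So 3843×(-331) ≡ 7 (mod 14455); multiply by 246: a ≡ -81426 (mod 2065).
Smallest nonnegative: a = -81426 mod 2065 = 1174.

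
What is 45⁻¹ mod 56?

gcd(56, 45):
  56 = 1×45 + 11
  45 = 4×11 + 1
  11 = 11×1
so gcd(56, 45) = 1.
Back-substitute for Bézout coefficients:
  1 = 45 - 4×11
  ... = 45×(5) + 56×(-4)
So 45×5 ≡ 1 (mod 56), and 5 mod 56 = 5.

5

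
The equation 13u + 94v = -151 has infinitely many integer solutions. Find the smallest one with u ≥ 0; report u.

gcd(94, 13) = 1.
1 divides -151, so solutions exist.
By Bézout, 13×(29) + 94×(-4) = 1.
Scale by -151/1 = -151: (u₀, v₀) = (-4379, 604).
General solution: u = -4379 + 94t, v = 604 - 13t for integer t.
u ≥ 0: smallest is -4379 mod 94 = 39 (at t = 47), with v = -7.

39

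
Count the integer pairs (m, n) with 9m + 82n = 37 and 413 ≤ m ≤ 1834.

gcd(82, 9) = 1  (82 = 9×9 + 1, 9 = 9×1).
Back-substituting, 9×(-9) + 82×(1) = 1.
Scale by 37: particular solution (-333, 37); reduce m mod 82: (77, -8).
General solution: m = 77 + 82t, n = -8 - 9t for integer t.
413 ≤ 77 + 82t ≤ 1834 gives t ∈ [5, 21], which is 17 values.

17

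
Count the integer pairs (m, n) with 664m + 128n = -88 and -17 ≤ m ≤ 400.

gcd(664, 128) = 8.
By Bézout, 664*(-5) + 128*(26) = 8.
Particular solution: (7, -37).
General solution: m = 7 + 16t, n = -37 - 83t for integer t.
-17 ≤ 7 + 16t ≤ 400 gives t ∈ [-1, 24], which is 26 values.

26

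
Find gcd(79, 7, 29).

1

gcd(79, 7):
  79 = 11×7 + 2
  7 = 3×2 + 1
  2 = 2×1
so gcd(79, 7) = 1.
gcd(1, 29) = 1.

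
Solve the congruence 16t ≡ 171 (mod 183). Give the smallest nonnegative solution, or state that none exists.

45

gcd(183, 16):
  183 = 11*16 + 7
  16 = 2*7 + 2
  7 = 3*2 + 1
  2 = 2*1
so gcd(183, 16) = 1.
1 divides 171, so solutions exist.
Back-substitute for Bézout coefficients:
  1 = 7 - 3*2
  ... = 16*(-80) + 183*(7)
So 16*(-80) ≡ 1 (mod 183); multiply by 171: t ≡ -13680 (mod 183).
Smallest nonnegative: t = -13680 mod 183 = 45.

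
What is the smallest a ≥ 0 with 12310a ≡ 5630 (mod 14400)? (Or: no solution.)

gcd(14400, 12310) = 10.
10 divides 5630, so solutions exist.
By Bézout, 12310·(-689) + 14400·(589) = 10.
So 12310·(-689) ≡ 10 (mod 14400); multiply by 563: a ≡ -387907 (mod 1440).
Smallest nonnegative: a = -387907 mod 1440 = 893.

893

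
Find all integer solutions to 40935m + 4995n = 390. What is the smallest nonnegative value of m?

67

gcd(40935, 4995) = 15  (40935 = 8×4995 + 975, 4995 = 5×975 + 120, 975 = 8×120 + 15, 120 = 8×15).
15 divides 390, so solutions exist.
Back-substituting, 40935×(41) + 4995×(-336) = 15.
Scale by 390/15 = 26: (m₀, n₀) = (1066, -8736).
General solution: m = 1066 + 333t, n = -8736 - 2729t for integer t.
m ≥ 0: smallest is 1066 mod 333 = 67 (at t = -3), with n = -549.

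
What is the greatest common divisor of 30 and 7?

gcd(30, 7) = 1  (30 = 4·7 + 2, 7 = 3·2 + 1, 2 = 2·1).

1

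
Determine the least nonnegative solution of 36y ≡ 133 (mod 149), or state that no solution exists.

gcd(149, 36):
  149 = 4×36 + 5
  36 = 7×5 + 1
  5 = 5×1
so gcd(149, 36) = 1.
1 divides 133, so solutions exist.
Back-substitute for Bézout coefficients:
  1 = 36 - 7×5
  ... = 36×(29) + 149×(-7)
So 36×(29) ≡ 1 (mod 149); multiply by 133: y ≡ 3857 (mod 149).
Smallest nonnegative: y = 3857 mod 149 = 132.

132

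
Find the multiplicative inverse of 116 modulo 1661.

673

gcd(1661, 116) = 1.
By Bézout, 116*(673) + 1661*(-47) = 1.
So 116*673 ≡ 1 (mod 1661), and 673 mod 1661 = 673.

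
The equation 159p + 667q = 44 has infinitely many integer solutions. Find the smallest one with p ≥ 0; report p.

gcd(667, 159) = 1.
1 divides 44, so solutions exist.
By Bézout, 159×(172) + 667×(-41) = 1.
Scale by 44/1 = 44: (p₀, q₀) = (7568, -1804).
General solution: p = 7568 + 667t, q = -1804 - 159t for integer t.
p ≥ 0: smallest is 7568 mod 667 = 231 (at t = -11), with q = -55.

231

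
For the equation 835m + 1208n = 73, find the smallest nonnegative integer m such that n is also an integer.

939

gcd(1208, 835) = 1.
1 divides 73, so solutions exist.
By Bézout, 835·(-285) + 1208·(197) = 1.
Scale by 73/1 = 73: (m₀, n₀) = (-20805, 14381).
General solution: m = -20805 + 1208t, n = 14381 - 835t for integer t.
m ≥ 0: smallest is -20805 mod 1208 = 939 (at t = 18), with n = -649.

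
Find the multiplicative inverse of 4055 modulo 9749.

8946

gcd(9749, 4055) = 1  (9749 = 2·4055 + 1639, 4055 = 2·1639 + 777, 1639 = 2·777 + 85, 777 = 9·85 + 12, 85 = 7·12 + 1, 12 = 12·1).
Back-substituting, 4055·(-803) + 9749·(334) = 1.
So 4055·-803 ≡ 1 (mod 9749), and -803 mod 9749 = 8946.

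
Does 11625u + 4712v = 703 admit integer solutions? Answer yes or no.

no

gcd(11625, 4712) = 31  (11625 = 2·4712 + 2201, 4712 = 2·2201 + 310, 2201 = 7·310 + 31, 310 = 10·31).
31 does not divide 703 (remainder 21), so no integer solutions.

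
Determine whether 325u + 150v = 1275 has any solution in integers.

yes

gcd(325, 150) = 25  (325 = 2*150 + 25, 150 = 6*25).
25 divides 1275, so integer solutions exist.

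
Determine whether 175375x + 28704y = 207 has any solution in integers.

gcd(175375, 28704) = 23  (175375 = 6*28704 + 3151, 28704 = 9*3151 + 345, 3151 = 9*345 + 46, 345 = 7*46 + 23, 46 = 2*23).
23 divides 207, so integer solutions exist.

yes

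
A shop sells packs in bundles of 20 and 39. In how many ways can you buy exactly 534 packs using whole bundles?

Need nonnegative integers with 20j + 39k = 534.
gcd(20, 39) = 1, and 20·(2) + 39·(-1) = 1.
So (j₀, k₀) = (1068, -534); general j = 1068 + 39t, k = -534 - 20t.
j ≥ 0 ⇒ t ≥ -27; k ≥ 0 ⇒ t ≤ -27. That's 1 value of t.

1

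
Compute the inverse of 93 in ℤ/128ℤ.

gcd(128, 93) = 1.
By Bézout, 93×(-11) + 128×(8) = 1.
So 93×-11 ≡ 1 (mod 128), and -11 mod 128 = 117.

117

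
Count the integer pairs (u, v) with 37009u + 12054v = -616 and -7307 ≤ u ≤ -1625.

3

gcd(37009, 12054) = 7  (37009 = 3*12054 + 847, 12054 = 14*847 + 196, 847 = 4*196 + 63, 196 = 3*63 + 7, 63 = 9*7).
Back-substituting, 37009*(-185) + 12054*(568) = 7.
Scale by -88: particular solution (16280, -49984); reduce u mod 1722: (782, -2401).
General solution: u = 782 + 1722t, v = -2401 - 5287t for integer t.
-7307 ≤ 782 + 1722t ≤ -1625 gives t ∈ [-4, -2], which is 3 values.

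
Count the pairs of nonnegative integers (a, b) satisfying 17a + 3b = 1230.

25

gcd(17, 3):
  17 = 5×3 + 2
  3 = 1×2 + 1
  2 = 2×1
so gcd(17, 3) = 1.
Back-substitute for Bézout coefficients:
  1 = 3 - 1×2
  ... = 17×(-1) + 3×(6)
Scale by 1230: one solution is (-1230, 7380). Reduce a mod 3: (0, 410).
General: a = 0 + 3t, b = 410 - 17t.
a ≥ 0 ⇒ t ≥ 0; b ≥ 0 ⇒ t ≤ 24. So t ∈ [0, 24]: 25 solutions.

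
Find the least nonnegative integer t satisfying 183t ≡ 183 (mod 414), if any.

gcd(414, 183):
  414 = 2*183 + 48
  183 = 3*48 + 39
  48 = 1*39 + 9
  39 = 4*9 + 3
  9 = 3*3
so gcd(414, 183) = 3.
3 divides 183, so solutions exist.
Back-substitute for Bézout coefficients:
  3 = 39 - 4*9
  ... = 183*(43) + 414*(-19)
So 183*(43) ≡ 3 (mod 414); multiply by 61: t ≡ 2623 (mod 138).
Smallest nonnegative: t = 2623 mod 138 = 1.

1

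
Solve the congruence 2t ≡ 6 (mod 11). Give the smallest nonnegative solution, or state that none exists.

gcd(11, 2):
  11 = 5*2 + 1
  2 = 2*1
so gcd(11, 2) = 1.
1 divides 6, so solutions exist.
Back-substitute for Bézout coefficients:
  1 = 11 - 5*2
  ... = 2*(-5) + 11*(1)
So 2*(-5) ≡ 1 (mod 11); multiply by 6: t ≡ -30 (mod 11).
Smallest nonnegative: t = -30 mod 11 = 3.

3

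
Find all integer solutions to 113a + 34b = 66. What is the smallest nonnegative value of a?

6

gcd(113, 34) = 1.
1 divides 66, so solutions exist.
By Bézout, 113·(-3) + 34·(10) = 1.
Scale by 66/1 = 66: (a₀, b₀) = (-198, 660).
General solution: a = -198 + 34t, b = 660 - 113t for integer t.
a ≥ 0: smallest is -198 mod 34 = 6 (at t = 6), with b = -18.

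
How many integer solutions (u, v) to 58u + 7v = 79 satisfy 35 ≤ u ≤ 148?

gcd(58, 7) = 1.
By Bézout, 58·(-3) + 7·(25) = 1.
Particular solution: (1, 3).
General solution: u = 1 + 7t, v = 3 - 58t for integer t.
35 ≤ 1 + 7t ≤ 148 gives t ∈ [5, 21], which is 17 values.

17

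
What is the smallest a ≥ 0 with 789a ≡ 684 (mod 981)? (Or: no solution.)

gcd(981, 789):
  981 = 1*789 + 192
  789 = 4*192 + 21
  192 = 9*21 + 3
  21 = 7*3
so gcd(981, 789) = 3.
3 divides 684, so solutions exist.
Back-substitute for Bézout coefficients:
  3 = 192 - 9*21
  ... = 789*(-46) + 981*(37)
So 789*(-46) ≡ 3 (mod 981); multiply by 228: a ≡ -10488 (mod 327).
Smallest nonnegative: a = -10488 mod 327 = 303.

303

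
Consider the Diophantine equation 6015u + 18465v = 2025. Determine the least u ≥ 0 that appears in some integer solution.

645

gcd(18465, 6015):
  18465 = 3×6015 + 420
  6015 = 14×420 + 135
  420 = 3×135 + 15
  135 = 9×15
so gcd(18465, 6015) = 15.
15 divides 2025, so solutions exist.
Back-substitute for Bézout coefficients:
  15 = 420 - 3×135
  ... = 6015×(-132) + 18465×(43)
Scale by 2025/15 = 135: (u₀, v₀) = (-17820, 5805).
General solution: u = -17820 + 1231t, v = 5805 - 401t for integer t.
u ≥ 0: smallest is -17820 mod 1231 = 645 (at t = 15), with v = -210.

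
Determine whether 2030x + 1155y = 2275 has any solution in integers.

yes

gcd(2030, 1155) = 35.
35 divides 2275, so integer solutions exist.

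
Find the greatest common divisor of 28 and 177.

1

gcd(177, 28) = 1  (177 = 6*28 + 9, 28 = 3*9 + 1, 9 = 9*1).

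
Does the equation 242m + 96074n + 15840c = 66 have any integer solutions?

gcd(96074, 242) = 242  (96074 = 397*242).
gcd(242, 15840) = 22.
22 divides 66, so integer solutions exist.

yes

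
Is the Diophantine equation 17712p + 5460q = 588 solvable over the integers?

yes

gcd(17712, 5460):
  17712 = 3*5460 + 1332
  5460 = 4*1332 + 132
  1332 = 10*132 + 12
  132 = 11*12
so gcd(17712, 5460) = 12.
12 divides 588, so integer solutions exist.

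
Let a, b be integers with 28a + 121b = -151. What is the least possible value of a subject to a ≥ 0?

94

gcd(121, 28):
  121 = 4*28 + 9
  28 = 3*9 + 1
  9 = 9*1
so gcd(121, 28) = 1.
1 divides -151, so solutions exist.
Back-substitute for Bézout coefficients:
  1 = 28 - 3*9
  ... = 28*(13) + 121*(-3)
Scale by -151/1 = -151: (a₀, b₀) = (-1963, 453).
General solution: a = -1963 + 121t, b = 453 - 28t for integer t.
a ≥ 0: smallest is -1963 mod 121 = 94 (at t = 17), with b = -23.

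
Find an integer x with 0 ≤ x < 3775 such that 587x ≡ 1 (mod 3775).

gcd(3775, 587) = 1.
By Bézout, 587*(373) + 3775*(-58) = 1.
So 587*373 ≡ 1 (mod 3775), and 373 mod 3775 = 373.

373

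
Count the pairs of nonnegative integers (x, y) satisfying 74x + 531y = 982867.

25

gcd(531, 74) = 1.
By Bézout, 74*(122) + 531*(-17) = 1.
One solution: (416, 1793).
General: x = 416 + 531t, y = 1793 - 74t.
x ≥ 0 ⇒ t ≥ 0; y ≥ 0 ⇒ t ≤ 24. So t ∈ [0, 24]: 25 solutions.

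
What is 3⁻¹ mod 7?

5

gcd(7, 3):
  7 = 2×3 + 1
  3 = 3×1
so gcd(7, 3) = 1.
Back-substitute for Bézout coefficients:
  1 = 7 - 2×3
  ... = 3×(-2) + 7×(1)
So 3×-2 ≡ 1 (mod 7), and -2 mod 7 = 5.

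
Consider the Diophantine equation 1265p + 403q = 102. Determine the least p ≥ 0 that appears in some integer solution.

gcd(1265, 403) = 1  (1265 = 3×403 + 56, 403 = 7×56 + 11, 56 = 5×11 + 1, 11 = 11×1).
1 divides 102, so solutions exist.
Back-substituting, 1265×(36) + 403×(-113) = 1.
Scale by 102/1 = 102: (p₀, q₀) = (3672, -11526).
General solution: p = 3672 + 403t, q = -11526 - 1265t for integer t.
p ≥ 0: smallest is 3672 mod 403 = 45 (at t = -9), with q = -141.

45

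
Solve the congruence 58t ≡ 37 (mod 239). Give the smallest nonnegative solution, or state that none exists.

13

gcd(239, 58):
  239 = 4*58 + 7
  58 = 8*7 + 2
  7 = 3*2 + 1
  2 = 2*1
so gcd(239, 58) = 1.
1 divides 37, so solutions exist.
Back-substitute for Bézout coefficients:
  1 = 7 - 3*2
  ... = 58*(-103) + 239*(25)
So 58*(-103) ≡ 1 (mod 239); multiply by 37: t ≡ -3811 (mod 239).
Smallest nonnegative: t = -3811 mod 239 = 13.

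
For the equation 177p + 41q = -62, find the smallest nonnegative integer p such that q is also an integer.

gcd(177, 41) = 1  (177 = 4*41 + 13, 41 = 3*13 + 2, 13 = 6*2 + 1, 2 = 2*1).
1 divides -62, so solutions exist.
Back-substituting, 177*(19) + 41*(-82) = 1.
Scale by -62/1 = -62: (p₀, q₀) = (-1178, 5084).
General solution: p = -1178 + 41t, q = 5084 - 177t for integer t.
p ≥ 0: smallest is -1178 mod 41 = 11 (at t = 29), with q = -49.

11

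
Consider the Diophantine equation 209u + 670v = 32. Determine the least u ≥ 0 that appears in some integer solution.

gcd(670, 209) = 1  (670 = 3·209 + 43, 209 = 4·43 + 37, 43 = 1·37 + 6, 37 = 6·6 + 1, 6 = 6·1).
1 divides 32, so solutions exist.
Back-substituting, 209·(109) + 670·(-34) = 1.
Scale by 32/1 = 32: (u₀, v₀) = (3488, -1088).
General solution: u = 3488 + 670t, v = -1088 - 209t for integer t.
u ≥ 0: smallest is 3488 mod 670 = 138 (at t = -5), with v = -43.

138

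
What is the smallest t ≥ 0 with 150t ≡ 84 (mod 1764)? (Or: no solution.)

gcd(1764, 150):
  1764 = 11×150 + 114
  150 = 1×114 + 36
  114 = 3×36 + 6
  36 = 6×6
so gcd(1764, 150) = 6.
6 divides 84, so solutions exist.
Back-substitute for Bézout coefficients:
  6 = 114 - 3×36
  ... = 150×(-47) + 1764×(4)
So 150×(-47) ≡ 6 (mod 1764); multiply by 14: t ≡ -658 (mod 294).
Smallest nonnegative: t = -658 mod 294 = 224.

224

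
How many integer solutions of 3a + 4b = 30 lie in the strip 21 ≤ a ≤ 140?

30

gcd(4, 3) = 1.
By Bézout, 3×(-1) + 4×(1) = 1.
Particular solution: (2, 6).
General solution: a = 2 + 4t, b = 6 - 3t for integer t.
21 ≤ 2 + 4t ≤ 140 gives t ∈ [5, 34], which is 30 values.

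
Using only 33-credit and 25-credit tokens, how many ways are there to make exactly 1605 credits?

2

Need nonnegative integers with 33j + 25k = 1605.
gcd(33, 25) = 1, and 33·(-3) + 25·(4) = 1.
So (j₀, k₀) = (-4815, 6420); general j = -4815 + 25t, k = 6420 - 33t.
j ≥ 0 ⇒ t ≥ 193; k ≥ 0 ⇒ t ≤ 194. That's 2 values of t.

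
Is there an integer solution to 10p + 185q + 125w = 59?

no

gcd(185, 10) = 5  (185 = 18*10 + 5, 10 = 2*5).
gcd(5, 125) = 5.
5 does not divide 59 (remainder 4), so no integer solutions.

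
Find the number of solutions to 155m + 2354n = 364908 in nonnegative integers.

gcd(2354, 155):
  2354 = 15·155 + 29
  155 = 5·29 + 10
  29 = 2·10 + 9
  10 = 1·9 + 1
  9 = 9·1
so gcd(2354, 155) = 1.
Back-substitute for Bézout coefficients:
  1 = 10 - 1·9
  ... = 155·(243) + 2354·(-16)
Scale by 364908: one solution is (88672644, -5838528). Reduce m mod 2354: (2172, 12).
General: m = 2172 + 2354t, n = 12 - 155t.
m ≥ 0 ⇒ t ≥ 0; n ≥ 0 ⇒ t ≤ 0. So t ∈ [0, 0]: 1 solution.

1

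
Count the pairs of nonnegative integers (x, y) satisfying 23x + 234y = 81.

gcd(234, 23) = 1.
By Bézout, 23*(-61) + 234*(6) = 1.
One solution: (207, -20).
General: x = 207 + 234t, y = -20 - 23t.
x ≥ 0 ⇒ t ≥ 0; y ≥ 0 ⇒ t ≤ -1. So t ∈ [0, -1]: 0 solutions.

0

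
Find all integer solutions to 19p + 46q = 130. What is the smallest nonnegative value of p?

gcd(46, 19):
  46 = 2×19 + 8
  19 = 2×8 + 3
  8 = 2×3 + 2
  3 = 1×2 + 1
  2 = 2×1
so gcd(46, 19) = 1.
1 divides 130, so solutions exist.
Back-substitute for Bézout coefficients:
  1 = 3 - 1×2
  ... = 19×(17) + 46×(-7)
Scale by 130/1 = 130: (p₀, q₀) = (2210, -910).
General solution: p = 2210 + 46t, q = -910 - 19t for integer t.
p ≥ 0: smallest is 2210 mod 46 = 2 (at t = -48), with q = 2.

2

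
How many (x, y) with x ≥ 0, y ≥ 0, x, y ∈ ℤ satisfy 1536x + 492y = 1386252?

22

gcd(1536, 492) = 12  (1536 = 3·492 + 60, 492 = 8·60 + 12, 60 = 5·12).
Back-substituting, 1536·(-8) + 492·(25) = 12.
Scale by 115521: one solution is (-924168, 2888025). Reduce x mod 41: (13, 2777).
General: x = 13 + 41t, y = 2777 - 128t.
x ≥ 0 ⇒ t ≥ 0; y ≥ 0 ⇒ t ≤ 21. So t ∈ [0, 21]: 22 solutions.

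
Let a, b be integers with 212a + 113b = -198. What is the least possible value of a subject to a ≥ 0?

gcd(212, 113):
  212 = 1·113 + 99
  113 = 1·99 + 14
  99 = 7·14 + 1
  14 = 14·1
so gcd(212, 113) = 1.
1 divides -198, so solutions exist.
Back-substitute for Bézout coefficients:
  1 = 99 - 7·14
  ... = 212·(8) + 113·(-15)
Scale by -198/1 = -198: (a₀, b₀) = (-1584, 2970).
General solution: a = -1584 + 113t, b = 2970 - 212t for integer t.
a ≥ 0: smallest is -1584 mod 113 = 111 (at t = 15), with b = -210.

111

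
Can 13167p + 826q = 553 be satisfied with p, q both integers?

yes

gcd(13167, 826) = 7  (13167 = 15*826 + 777, 826 = 1*777 + 49, 777 = 15*49 + 42, 49 = 1*42 + 7, 42 = 6*7).
7 divides 553, so integer solutions exist.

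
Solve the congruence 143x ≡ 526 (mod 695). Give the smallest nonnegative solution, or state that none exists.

62

gcd(695, 143) = 1.
1 divides 526, so solutions exist.
By Bézout, 143·(-243) + 695·(50) = 1.
So 143·(-243) ≡ 1 (mod 695); multiply by 526: x ≡ -127818 (mod 695).
Smallest nonnegative: x = -127818 mod 695 = 62.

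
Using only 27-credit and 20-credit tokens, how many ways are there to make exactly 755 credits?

Need nonnegative integers with 27j + 20k = 755.
gcd(27, 20) = 1, and 27·(3) + 20·(-4) = 1.
So (j₀, k₀) = (2265, -3020); general j = 2265 + 20t, k = -3020 - 27t.
j ≥ 0 ⇒ t ≥ -113; k ≥ 0 ⇒ t ≤ -112. That's 2 values of t.

2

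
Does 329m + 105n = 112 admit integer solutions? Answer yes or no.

gcd(329, 105) = 7  (329 = 3*105 + 14, 105 = 7*14 + 7, 14 = 2*7).
7 divides 112, so integer solutions exist.

yes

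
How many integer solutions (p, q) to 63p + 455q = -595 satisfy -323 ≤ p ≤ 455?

gcd(455, 63) = 7.
By Bézout, 63×(29) + 455×(-4) = 7.
Particular solution: (5, -2).
General solution: p = 5 + 65t, q = -2 - 9t for integer t.
-323 ≤ 5 + 65t ≤ 455 gives t ∈ [-5, 6], which is 12 values.

12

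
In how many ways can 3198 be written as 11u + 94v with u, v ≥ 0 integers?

gcd(94, 11) = 1  (94 = 8*11 + 6, 11 = 1*6 + 5, 6 = 1*5 + 1, 5 = 5*1).
Back-substituting, 11*(-17) + 94*(2) = 1.
Scale by 3198: one solution is (-54366, 6396). Reduce u mod 94: (60, 27).
General: u = 60 + 94t, v = 27 - 11t.
u ≥ 0 ⇒ t ≥ 0; v ≥ 0 ⇒ t ≤ 2. So t ∈ [0, 2]: 3 solutions.

3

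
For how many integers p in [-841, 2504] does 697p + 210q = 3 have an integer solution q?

16

gcd(697, 210) = 1  (697 = 3*210 + 67, 210 = 3*67 + 9, 67 = 7*9 + 4, 9 = 2*4 + 1, 4 = 4*1).
Back-substituting, 697*(-47) + 210*(156) = 1.
Scale by 3: particular solution (-141, 468); reduce p mod 210: (69, -229).
General solution: p = 69 + 210t, q = -229 - 697t for integer t.
-841 ≤ 69 + 210t ≤ 2504 gives t ∈ [-4, 11], which is 16 values.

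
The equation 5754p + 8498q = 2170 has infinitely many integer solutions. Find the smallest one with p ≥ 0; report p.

gcd(8498, 5754):
  8498 = 1*5754 + 2744
  5754 = 2*2744 + 266
  2744 = 10*266 + 84
  266 = 3*84 + 14
  84 = 6*14
so gcd(8498, 5754) = 14.
14 divides 2170, so solutions exist.
Back-substitute for Bézout coefficients:
  14 = 266 - 3*84
  ... = 5754*(96) + 8498*(-65)
Scale by 2170/14 = 155: (p₀, q₀) = (14880, -10075).
General solution: p = 14880 + 607t, q = -10075 - 411t for integer t.
p ≥ 0: smallest is 14880 mod 607 = 312 (at t = -24), with q = -211.

312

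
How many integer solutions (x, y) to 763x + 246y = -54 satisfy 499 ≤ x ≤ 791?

1

gcd(763, 246):
  763 = 3·246 + 25
  246 = 9·25 + 21
  25 = 1·21 + 4
  21 = 5·4 + 1
  4 = 4·1
so gcd(763, 246) = 1.
Back-substitute for Bézout coefficients:
  1 = 21 - 5·4
  ... = 763·(-59) + 246·(183)
Scale by -54: particular solution (3186, -9882); reduce x mod 246: (234, -726).
General solution: x = 234 + 246t, y = -726 - 763t for integer t.
499 ≤ 234 + 246t ≤ 791 gives t ∈ [2, 2], which is 1 value.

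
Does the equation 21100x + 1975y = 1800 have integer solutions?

gcd(21100, 1975) = 25  (21100 = 10*1975 + 1350, 1975 = 1*1350 + 625, 1350 = 2*625 + 100, 625 = 6*100 + 25, 100 = 4*25).
25 divides 1800, so integer solutions exist.

yes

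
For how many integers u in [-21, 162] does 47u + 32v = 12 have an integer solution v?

6

gcd(47, 32):
  47 = 1×32 + 15
  32 = 2×15 + 2
  15 = 7×2 + 1
  2 = 2×1
so gcd(47, 32) = 1.
Back-substitute for Bézout coefficients:
  1 = 15 - 7×2
  ... = 47×(15) + 32×(-22)
Scale by 12: particular solution (180, -264); reduce u mod 32: (20, -29).
General solution: u = 20 + 32t, v = -29 - 47t for integer t.
-21 ≤ 20 + 32t ≤ 162 gives t ∈ [-1, 4], which is 6 values.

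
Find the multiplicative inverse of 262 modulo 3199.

gcd(3199, 262) = 1  (3199 = 12·262 + 55, 262 = 4·55 + 42, 55 = 1·42 + 13, 42 = 3·13 + 3, 13 = 4·3 + 1, 3 = 3·1).
Back-substituting, 262·(-989) + 3199·(81) = 1.
So 262·-989 ≡ 1 (mod 3199), and -989 mod 3199 = 2210.

2210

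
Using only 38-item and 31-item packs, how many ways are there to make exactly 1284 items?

1

Need nonnegative integers with 38j + 31k = 1284.
gcd(38, 31) = 1, and 38·(9) + 31·(-11) = 1.
So (j₀, k₀) = (11556, -14124); general j = 11556 + 31t, k = -14124 - 38t.
j ≥ 0 ⇒ t ≥ -372; k ≥ 0 ⇒ t ≤ -372. That's 1 value of t.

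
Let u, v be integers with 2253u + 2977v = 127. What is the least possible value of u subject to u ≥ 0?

2726

gcd(2977, 2253) = 1.
1 divides 127, so solutions exist.
By Bézout, 2253×(-588) + 2977×(445) = 1.
Scale by 127/1 = 127: (u₀, v₀) = (-74676, 56515).
General solution: u = -74676 + 2977t, v = 56515 - 2253t for integer t.
u ≥ 0: smallest is -74676 mod 2977 = 2726 (at t = 26), with v = -2063.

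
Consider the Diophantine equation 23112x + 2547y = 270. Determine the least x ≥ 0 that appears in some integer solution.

244

gcd(23112, 2547) = 9  (23112 = 9*2547 + 189, 2547 = 13*189 + 90, 189 = 2*90 + 9, 90 = 10*9).
9 divides 270, so solutions exist.
Back-substituting, 23112*(27) + 2547*(-245) = 9.
Scale by 270/9 = 30: (x₀, y₀) = (810, -7350).
General solution: x = 810 + 283t, y = -7350 - 2568t for integer t.
x ≥ 0: smallest is 810 mod 283 = 244 (at t = -2), with y = -2214.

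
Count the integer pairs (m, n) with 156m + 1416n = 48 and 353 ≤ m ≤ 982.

gcd(1416, 156):
  1416 = 9·156 + 12
  156 = 13·12
so gcd(1416, 156) = 12.
Back-substitute for Bézout coefficients:
  12 = 1416 - 9·156
  ... = 156·(-9) + 1416·(1)
Scale by 4: particular solution (-36, 4); reduce m mod 118: (82, -9).
General solution: m = 82 + 118t, n = -9 - 13t for integer t.
353 ≤ 82 + 118t ≤ 982 gives t ∈ [3, 7], which is 5 values.

5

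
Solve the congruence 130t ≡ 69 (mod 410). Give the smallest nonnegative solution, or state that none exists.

no solution

gcd(410, 130) = 10  (410 = 3×130 + 20, 130 = 6×20 + 10, 20 = 2×10).
10 does not divide 69, so the congruence has no solution.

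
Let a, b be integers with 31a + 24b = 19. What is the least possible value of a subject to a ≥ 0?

gcd(31, 24):
  31 = 1*24 + 7
  24 = 3*7 + 3
  7 = 2*3 + 1
  3 = 3*1
so gcd(31, 24) = 1.
1 divides 19, so solutions exist.
Back-substitute for Bézout coefficients:
  1 = 7 - 2*3
  ... = 31*(7) + 24*(-9)
Scale by 19/1 = 19: (a₀, b₀) = (133, -171).
General solution: a = 133 + 24t, b = -171 - 31t for integer t.
a ≥ 0: smallest is 133 mod 24 = 13 (at t = -5), with b = -16.

13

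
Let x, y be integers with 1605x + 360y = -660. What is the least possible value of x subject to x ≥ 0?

gcd(1605, 360):
  1605 = 4·360 + 165
  360 = 2·165 + 30
  165 = 5·30 + 15
  30 = 2·15
so gcd(1605, 360) = 15.
15 divides -660, so solutions exist.
Back-substitute for Bézout coefficients:
  15 = 165 - 5·30
  ... = 1605·(11) + 360·(-49)
Scale by -660/15 = -44: (x₀, y₀) = (-484, 2156).
General solution: x = -484 + 24t, y = 2156 - 107t for integer t.
x ≥ 0: smallest is -484 mod 24 = 20 (at t = 21), with y = -91.

20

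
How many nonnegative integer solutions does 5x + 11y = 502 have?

9

gcd(11, 5):
  11 = 2*5 + 1
  5 = 5*1
so gcd(11, 5) = 1.
Back-substitute for Bézout coefficients:
  1 = 11 - 2*5
  ... = 5*(-2) + 11*(1)
Scale by 502: one solution is (-1004, 502). Reduce x mod 11: (8, 42).
General: x = 8 + 11t, y = 42 - 5t.
x ≥ 0 ⇒ t ≥ 0; y ≥ 0 ⇒ t ≤ 8. So t ∈ [0, 8]: 9 solutions.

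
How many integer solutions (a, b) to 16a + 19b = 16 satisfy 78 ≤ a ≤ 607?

gcd(19, 16) = 1.
By Bézout, 16·(6) + 19·(-5) = 1.
Particular solution: (1, 0).
General solution: a = 1 + 19t, b = 0 - 16t for integer t.
78 ≤ 1 + 19t ≤ 607 gives t ∈ [5, 31], which is 27 values.

27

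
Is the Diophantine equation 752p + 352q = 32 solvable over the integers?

gcd(752, 352) = 16  (752 = 2×352 + 48, 352 = 7×48 + 16, 48 = 3×16).
16 divides 32, so integer solutions exist.

yes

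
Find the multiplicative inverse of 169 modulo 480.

409

gcd(480, 169):
  480 = 2×169 + 142
  169 = 1×142 + 27
  142 = 5×27 + 7
  27 = 3×7 + 6
  7 = 1×6 + 1
  6 = 6×1
so gcd(480, 169) = 1.
Back-substitute for Bézout coefficients:
  1 = 7 - 1×6
  ... = 169×(-71) + 480×(25)
So 169×-71 ≡ 1 (mod 480), and -71 mod 480 = 409.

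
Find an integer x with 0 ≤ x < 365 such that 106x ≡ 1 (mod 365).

31

gcd(365, 106):
  365 = 3·106 + 47
  106 = 2·47 + 12
  47 = 3·12 + 11
  12 = 1·11 + 1
  11 = 11·1
so gcd(365, 106) = 1.
Back-substitute for Bézout coefficients:
  1 = 12 - 1·11
  ... = 106·(31) + 365·(-9)
So 106·31 ≡ 1 (mod 365), and 31 mod 365 = 31.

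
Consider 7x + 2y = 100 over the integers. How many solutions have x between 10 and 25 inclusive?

8

gcd(7, 2) = 1.
By Bézout, 7·(1) + 2·(-3) = 1.
Particular solution: (0, 50).
General solution: x = 0 + 2t, y = 50 - 7t for integer t.
10 ≤ 0 + 2t ≤ 25 gives t ∈ [5, 12], which is 8 values.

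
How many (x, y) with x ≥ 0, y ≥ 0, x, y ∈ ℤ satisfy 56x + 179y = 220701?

22

gcd(179, 56):
  179 = 3×56 + 11
  56 = 5×11 + 1
  11 = 11×1
so gcd(179, 56) = 1.
Back-substitute for Bézout coefficients:
  1 = 56 - 5×11
  ... = 56×(16) + 179×(-5)
Scale by 220701: one solution is (3531216, -1103505). Reduce x mod 179: (83, 1207).
General: x = 83 + 179t, y = 1207 - 56t.
x ≥ 0 ⇒ t ≥ 0; y ≥ 0 ⇒ t ≤ 21. So t ∈ [0, 21]: 22 solutions.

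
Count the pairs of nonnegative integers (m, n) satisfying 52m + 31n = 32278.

20

gcd(52, 31) = 1.
By Bézout, 52*(3) + 31*(-5) = 1.
One solution: (21, 1006).
General: m = 21 + 31t, n = 1006 - 52t.
m ≥ 0 ⇒ t ≥ 0; n ≥ 0 ⇒ t ≤ 19. So t ∈ [0, 19]: 20 solutions.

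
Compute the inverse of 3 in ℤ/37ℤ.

25

gcd(37, 3) = 1.
By Bézout, 3*(-12) + 37*(1) = 1.
So 3*-12 ≡ 1 (mod 37), and -12 mod 37 = 25.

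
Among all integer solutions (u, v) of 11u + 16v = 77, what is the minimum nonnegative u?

gcd(16, 11):
  16 = 1*11 + 5
  11 = 2*5 + 1
  5 = 5*1
so gcd(16, 11) = 1.
1 divides 77, so solutions exist.
Back-substitute for Bézout coefficients:
  1 = 11 - 2*5
  ... = 11*(3) + 16*(-2)
Scale by 77/1 = 77: (u₀, v₀) = (231, -154).
General solution: u = 231 + 16t, v = -154 - 11t for integer t.
u ≥ 0: smallest is 231 mod 16 = 7 (at t = -14), with v = 0.

7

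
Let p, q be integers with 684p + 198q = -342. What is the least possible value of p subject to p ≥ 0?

5

gcd(684, 198) = 18  (684 = 3*198 + 90, 198 = 2*90 + 18, 90 = 5*18).
18 divides -342, so solutions exist.
Back-substituting, 684*(-2) + 198*(7) = 18.
Scale by -342/18 = -19: (p₀, q₀) = (38, -133).
General solution: p = 38 + 11t, q = -133 - 38t for integer t.
p ≥ 0: smallest is 38 mod 11 = 5 (at t = -3), with q = -19.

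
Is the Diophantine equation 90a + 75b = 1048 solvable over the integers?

no

gcd(90, 75):
  90 = 1×75 + 15
  75 = 5×15
so gcd(90, 75) = 15.
15 does not divide 1048 (remainder 13), so no integer solutions.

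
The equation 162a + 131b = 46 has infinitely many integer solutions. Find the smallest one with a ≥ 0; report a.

86

gcd(162, 131):
  162 = 1*131 + 31
  131 = 4*31 + 7
  31 = 4*7 + 3
  7 = 2*3 + 1
  3 = 3*1
so gcd(162, 131) = 1.
1 divides 46, so solutions exist.
Back-substitute for Bézout coefficients:
  1 = 7 - 2*3
  ... = 162*(-38) + 131*(47)
Scale by 46/1 = 46: (a₀, b₀) = (-1748, 2162).
General solution: a = -1748 + 131t, b = 2162 - 162t for integer t.
a ≥ 0: smallest is -1748 mod 131 = 86 (at t = 14), with b = -106.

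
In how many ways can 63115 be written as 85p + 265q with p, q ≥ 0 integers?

14

gcd(265, 85) = 5.
By Bézout, 85*(25) + 265*(-8) = 5.
One solution: (13, 234).
General: p = 13 + 53t, q = 234 - 17t.
p ≥ 0 ⇒ t ≥ 0; q ≥ 0 ⇒ t ≤ 13. So t ∈ [0, 13]: 14 solutions.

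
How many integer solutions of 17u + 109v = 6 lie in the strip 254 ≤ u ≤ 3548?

gcd(109, 17) = 1.
By Bézout, 17*(-32) + 109*(5) = 1.
Particular solution: (26, -4).
General solution: u = 26 + 109t, v = -4 - 17t for integer t.
254 ≤ 26 + 109t ≤ 3548 gives t ∈ [3, 32], which is 30 values.

30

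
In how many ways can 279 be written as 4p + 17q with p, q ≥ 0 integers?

gcd(17, 4):
  17 = 4×4 + 1
  4 = 4×1
so gcd(17, 4) = 1.
Back-substitute for Bézout coefficients:
  1 = 17 - 4×4
  ... = 4×(-4) + 17×(1)
Scale by 279: one solution is (-1116, 279). Reduce p mod 17: (6, 15).
General: p = 6 + 17t, q = 15 - 4t.
p ≥ 0 ⇒ t ≥ 0; q ≥ 0 ⇒ t ≤ 3. So t ∈ [0, 3]: 4 solutions.

4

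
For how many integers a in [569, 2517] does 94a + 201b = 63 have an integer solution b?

gcd(201, 94):
  201 = 2·94 + 13
  94 = 7·13 + 3
  13 = 4·3 + 1
  3 = 3·1
so gcd(201, 94) = 1.
Back-substitute for Bézout coefficients:
  1 = 13 - 4·3
  ... = 94·(-62) + 201·(29)
Scale by 63: particular solution (-3906, 1827); reduce a mod 201: (114, -53).
General solution: a = 114 + 201t, b = -53 - 94t for integer t.
569 ≤ 114 + 201t ≤ 2517 gives t ∈ [3, 11], which is 9 values.

9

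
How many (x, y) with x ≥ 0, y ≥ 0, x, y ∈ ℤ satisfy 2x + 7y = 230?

17

gcd(7, 2):
  7 = 3×2 + 1
  2 = 2×1
so gcd(7, 2) = 1.
Back-substitute for Bézout coefficients:
  1 = 7 - 3×2
  ... = 2×(-3) + 7×(1)
Scale by 230: one solution is (-690, 230). Reduce x mod 7: (3, 32).
General: x = 3 + 7t, y = 32 - 2t.
x ≥ 0 ⇒ t ≥ 0; y ≥ 0 ⇒ t ≤ 16. So t ∈ [0, 16]: 17 solutions.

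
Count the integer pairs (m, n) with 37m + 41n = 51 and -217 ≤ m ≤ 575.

gcd(41, 37) = 1.
By Bézout, 37*(10) + 41*(-9) = 1.
Particular solution: (18, -15).
General solution: m = 18 + 41t, n = -15 - 37t for integer t.
-217 ≤ 18 + 41t ≤ 575 gives t ∈ [-5, 13], which is 19 values.

19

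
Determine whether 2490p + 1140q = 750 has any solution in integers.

gcd(2490, 1140) = 30  (2490 = 2·1140 + 210, 1140 = 5·210 + 90, 210 = 2·90 + 30, 90 = 3·30).
30 divides 750, so integer solutions exist.

yes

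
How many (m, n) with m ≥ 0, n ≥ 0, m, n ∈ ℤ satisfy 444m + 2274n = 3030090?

gcd(2274, 444):
  2274 = 5·444 + 54
  444 = 8·54 + 12
  54 = 4·12 + 6
  12 = 2·6
so gcd(2274, 444) = 6.
Back-substitute for Bézout coefficients:
  6 = 54 - 4·12
  ... = 444·(-169) + 2274·(33)
Scale by 505015: one solution is (-85347535, 16665495). Reduce m mod 379: (233, 1287).
General: m = 233 + 379t, n = 1287 - 74t.
m ≥ 0 ⇒ t ≥ 0; n ≥ 0 ⇒ t ≤ 17. So t ∈ [0, 17]: 18 solutions.

18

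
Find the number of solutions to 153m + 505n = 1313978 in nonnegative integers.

17

gcd(505, 153):
  505 = 3·153 + 46
  153 = 3·46 + 15
  46 = 3·15 + 1
  15 = 15·1
so gcd(505, 153) = 1.
Back-substitute for Bézout coefficients:
  1 = 46 - 3·15
  ... = 153·(-33) + 505·(10)
Scale by 1313978: one solution is (-43361274, 13139780). Reduce m mod 505: (46, 2588).
General: m = 46 + 505t, n = 2588 - 153t.
m ≥ 0 ⇒ t ≥ 0; n ≥ 0 ⇒ t ≤ 16. So t ∈ [0, 16]: 17 solutions.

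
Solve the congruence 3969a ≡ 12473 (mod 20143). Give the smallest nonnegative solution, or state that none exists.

19055

gcd(20143, 3969) = 1.
1 divides 12473, so solutions exist.
By Bézout, 3969·(-4664) + 20143·(919) = 1.
So 3969·(-4664) ≡ 1 (mod 20143); multiply by 12473: a ≡ -58174072 (mod 20143).
Smallest nonnegative: a = -58174072 mod 20143 = 19055.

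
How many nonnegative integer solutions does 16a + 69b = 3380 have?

3

gcd(69, 16) = 1.
By Bézout, 16×(13) + 69×(-3) = 1.
One solution: (56, 36).
General: a = 56 + 69t, b = 36 - 16t.
a ≥ 0 ⇒ t ≥ 0; b ≥ 0 ⇒ t ≤ 2. So t ∈ [0, 2]: 3 solutions.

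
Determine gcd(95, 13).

1

gcd(95, 13) = 1  (95 = 7*13 + 4, 13 = 3*4 + 1, 4 = 4*1).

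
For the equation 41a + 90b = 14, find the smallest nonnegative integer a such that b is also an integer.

64

gcd(90, 41):
  90 = 2×41 + 8
  41 = 5×8 + 1
  8 = 8×1
so gcd(90, 41) = 1.
1 divides 14, so solutions exist.
Back-substitute for Bézout coefficients:
  1 = 41 - 5×8
  ... = 41×(11) + 90×(-5)
Scale by 14/1 = 14: (a₀, b₀) = (154, -70).
General solution: a = 154 + 90t, b = -70 - 41t for integer t.
a ≥ 0: smallest is 154 mod 90 = 64 (at t = -1), with b = -29.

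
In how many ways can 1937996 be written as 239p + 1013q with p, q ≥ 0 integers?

8

gcd(1013, 239) = 1.
By Bézout, 239*(462) + 1013*(-109) = 1.
One solution: (933, 1693).
General: p = 933 + 1013t, q = 1693 - 239t.
p ≥ 0 ⇒ t ≥ 0; q ≥ 0 ⇒ t ≤ 7. So t ∈ [0, 7]: 8 solutions.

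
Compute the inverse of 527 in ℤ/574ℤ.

403

gcd(574, 527) = 1  (574 = 1·527 + 47, 527 = 11·47 + 10, 47 = 4·10 + 7, 10 = 1·7 + 3, 7 = 2·3 + 1, 3 = 3·1).
Back-substituting, 527·(-171) + 574·(157) = 1.
So 527·-171 ≡ 1 (mod 574), and -171 mod 574 = 403.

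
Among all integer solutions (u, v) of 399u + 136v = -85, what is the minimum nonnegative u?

gcd(399, 136):
  399 = 2*136 + 127
  136 = 1*127 + 9
  127 = 14*9 + 1
  9 = 9*1
so gcd(399, 136) = 1.
1 divides -85, so solutions exist.
Back-substitute for Bézout coefficients:
  1 = 127 - 14*9
  ... = 399*(15) + 136*(-44)
Scale by -85/1 = -85: (u₀, v₀) = (-1275, 3740).
General solution: u = -1275 + 136t, v = 3740 - 399t for integer t.
u ≥ 0: smallest is -1275 mod 136 = 85 (at t = 10), with v = -250.

85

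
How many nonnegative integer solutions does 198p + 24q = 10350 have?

gcd(198, 24) = 6.
By Bézout, 198*(1) + 24*(-8) = 6.
One solution: (1, 423).
General: p = 1 + 4t, q = 423 - 33t.
p ≥ 0 ⇒ t ≥ 0; q ≥ 0 ⇒ t ≤ 12. So t ∈ [0, 12]: 13 solutions.

13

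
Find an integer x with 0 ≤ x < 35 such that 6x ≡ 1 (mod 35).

6

gcd(35, 6) = 1  (35 = 5×6 + 5, 6 = 1×5 + 1, 5 = 5×1).
Back-substituting, 6×(6) + 35×(-1) = 1.
So 6×6 ≡ 1 (mod 35), and 6 mod 35 = 6.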